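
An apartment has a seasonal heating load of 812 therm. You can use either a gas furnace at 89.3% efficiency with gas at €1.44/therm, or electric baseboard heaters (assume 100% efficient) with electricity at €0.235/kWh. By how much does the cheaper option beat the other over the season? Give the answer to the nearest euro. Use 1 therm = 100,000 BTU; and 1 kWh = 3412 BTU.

Heat load = 812 therm × 100,000 = 81,200,000 BTU
Gas: input = 81,200,000 / 0.893 = 90,929,451 BTU = 909.3 therm → 909.3 × €1.44 = €1,309.38
Electric: 81,200,000 BTU / 3412 = 23,800 kWh → × €0.235 = €5,592.61
Difference = |€1,309.38 − €5,592.61| = €4,283.23 ≈ €4283

€4283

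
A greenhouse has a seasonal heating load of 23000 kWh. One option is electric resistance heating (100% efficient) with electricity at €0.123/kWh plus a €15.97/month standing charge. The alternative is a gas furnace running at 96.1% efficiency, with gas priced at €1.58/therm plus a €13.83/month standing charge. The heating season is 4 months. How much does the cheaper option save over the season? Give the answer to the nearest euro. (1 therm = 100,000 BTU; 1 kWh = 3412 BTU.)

€1547

Heat load = 23000 kWh × 3412 = 78,476,000 BTU
Gas: input = 78,476,000 / 0.961 = 81,660,770 BTU = 816.6 therm → 816.6 × €1.58 = €1,290.24; + 4 × €13.83 standing = €1,345.56
Electric: 78,476,000 BTU / 3412 = 23,000 kWh → × €0.123 = €2,829.00; + 4 × €15.97 standing = €2,892.88
Difference = |€1,345.56 − €2,892.88| = €1,547.32 ≈ €1547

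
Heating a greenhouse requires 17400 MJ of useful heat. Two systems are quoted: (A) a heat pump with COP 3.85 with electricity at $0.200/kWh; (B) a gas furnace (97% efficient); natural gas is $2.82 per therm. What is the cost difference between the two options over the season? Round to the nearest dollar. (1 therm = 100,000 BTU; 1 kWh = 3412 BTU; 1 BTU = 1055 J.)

Heat load = 17400 MJ = 17,400,000,000 J / 1055 = 16,492,891 BTU
Gas: input = 16,492,891 / 0.97 = 17,002,980 BTU = 170 therm → 170 × $2.82 = $479.48
Heat pump: 16,492,891 BTU / 3412 = 4,834 kWh heat; / 3.85 = 1,256 kWh in → × $0.200 = $251.11
Difference = |$479.48 − $251.11| = $228.38 ≈ $228

$228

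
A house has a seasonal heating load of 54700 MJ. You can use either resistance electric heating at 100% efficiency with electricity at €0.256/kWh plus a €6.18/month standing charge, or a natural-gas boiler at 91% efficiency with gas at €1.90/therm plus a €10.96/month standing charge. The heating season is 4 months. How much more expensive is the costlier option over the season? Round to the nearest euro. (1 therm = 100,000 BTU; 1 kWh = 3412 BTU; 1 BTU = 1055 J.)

€2788

Heat load = 54700 MJ = 54,700,000,000 J / 1055 = 51,848,341 BTU
Gas: input = 51,848,341 / 0.91 = 56,976,199 BTU = 569.8 therm → 569.8 × €1.90 = €1,082.55; + 4 × €10.96 standing = €1,126.39
Electric: 51,848,341 BTU / 3412 = 15,200 kWh → × €0.256 = €3,890.15; + 4 × €6.18 standing = €3,914.87
Difference = |€1,126.39 − €3,914.87| = €2,788.48 ≈ €2788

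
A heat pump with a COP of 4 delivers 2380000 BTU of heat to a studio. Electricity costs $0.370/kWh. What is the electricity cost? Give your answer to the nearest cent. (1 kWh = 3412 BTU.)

Heat delivered = 2,380,000 BTU / 3412 = 697.5 kWh
Electrical input = 697.5 kWh / 4 = 174.4 kWh
Cost = 174.4 × $0.370/kWh = $64.52

$64.52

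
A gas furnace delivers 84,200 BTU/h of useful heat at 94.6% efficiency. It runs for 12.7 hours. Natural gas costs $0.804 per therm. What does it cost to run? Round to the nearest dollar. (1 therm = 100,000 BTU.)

$9

Heat delivered = 84,200 BTU/h × 12.7 h = 1,069,340 BTU
Gas input = 1,069,340 / 0.946 = 1,130,381 BTU
= 1,130,381 / 100,000 = 11.3 therm
Cost = 11.3 × $0.804/therm = $9.09 ≈ $9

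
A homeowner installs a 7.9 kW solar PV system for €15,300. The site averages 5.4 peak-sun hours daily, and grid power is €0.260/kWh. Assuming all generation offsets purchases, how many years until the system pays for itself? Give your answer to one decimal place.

Daily generation = 7.9 kW × 5.4 h = 42.66 kWh
Annual generation = 42.66 × 365 = 15571 kWh
Annual savings = 15571 × €0.260 = €4,048.43
Payback = €15,300 / €4,048.43 = 3.78 years

3.8 years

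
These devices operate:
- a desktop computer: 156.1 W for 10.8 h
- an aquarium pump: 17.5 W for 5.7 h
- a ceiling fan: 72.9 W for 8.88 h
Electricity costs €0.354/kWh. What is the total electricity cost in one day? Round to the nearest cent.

desktop computer: 156.1 W × 10.8 h = 1,686 Wh = 1.686 kWh
aquarium pump: 17.5 W × 5.7 h = 100 Wh = 0.09975 kWh
ceiling fan: 72.9 W × 8.88 h = 647 Wh = 0.6474 kWh
Total energy = 1.686 + 0.09975 + 0.6474 = 2.433 kWh
Cost = 2.433 kWh × €0.354 = €0.86

€0.86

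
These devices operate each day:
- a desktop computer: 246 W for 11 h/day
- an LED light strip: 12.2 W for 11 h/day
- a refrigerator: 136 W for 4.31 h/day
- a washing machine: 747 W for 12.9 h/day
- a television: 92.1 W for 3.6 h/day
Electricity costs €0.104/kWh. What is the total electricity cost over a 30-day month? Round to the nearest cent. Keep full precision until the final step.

€41.79

desktop computer: 246 W × 11 h × 30 d = 81,180 Wh = 81.18 kWh
LED light strip: 12.2 W × 11 h × 30 d = 4,026 Wh = 4.026 kWh
refrigerator: 136 W × 4.31 h × 30 d = 17,585 Wh = 17.58 kWh
washing machine: 747 W × 12.9 h × 30 d = 289,089 Wh = 289.1 kWh
television: 92.1 W × 3.6 h × 30 d = 9,947 Wh = 9.947 kWh
Total energy = 81.18 + 4.026 + 17.58 + 289.1 + 9.947 = 401.8 kWh
Cost = 401.8 kWh × €0.104 = €41.79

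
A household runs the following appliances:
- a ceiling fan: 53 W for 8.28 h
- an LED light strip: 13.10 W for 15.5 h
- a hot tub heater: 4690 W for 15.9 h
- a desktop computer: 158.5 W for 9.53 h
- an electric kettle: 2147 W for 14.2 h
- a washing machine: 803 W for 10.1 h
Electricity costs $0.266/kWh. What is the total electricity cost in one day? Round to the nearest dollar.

$31

ceiling fan: 53 W × 8.28 h = 439 Wh = 0.4388 kWh
LED light strip: 13.10 W × 15.5 h = 203 Wh = 0.203 kWh
hot tub heater: 4690 W × 15.9 h = 74,571 Wh = 74.57 kWh
desktop computer: 158.5 W × 9.53 h = 1,511 Wh = 1.511 kWh
electric kettle: 2147 W × 14.2 h = 30,487 Wh = 30.49 kWh
washing machine: 803 W × 10.1 h = 8,110 Wh = 8.11 kWh
Total energy = 0.4388 + 0.203 + 74.57 + 1.511 + 30.49 + 8.11 = 115.3 kWh
Cost = 115.3 kWh × $0.266 = $30.68 ≈ $31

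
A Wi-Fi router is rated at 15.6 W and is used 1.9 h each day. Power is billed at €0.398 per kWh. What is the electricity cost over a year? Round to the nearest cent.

€4.31

Energy = 15.6 W × 1.9 h/day × 365 days = 10,819 Wh = 10.82 kWh
Cost = 10.82 kWh × €0.398/kWh = €4.31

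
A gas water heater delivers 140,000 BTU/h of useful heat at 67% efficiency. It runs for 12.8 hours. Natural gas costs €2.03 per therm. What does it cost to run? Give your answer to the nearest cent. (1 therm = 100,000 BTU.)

Heat delivered = 140,000 BTU/h × 12.8 h = 1,792,000 BTU
Gas input = 1,792,000 / 0.67 = 2,674,627 BTU
= 2,674,627 / 100,000 = 26.75 therm
Cost = 26.75 × €2.03/therm = €54.29

€54.29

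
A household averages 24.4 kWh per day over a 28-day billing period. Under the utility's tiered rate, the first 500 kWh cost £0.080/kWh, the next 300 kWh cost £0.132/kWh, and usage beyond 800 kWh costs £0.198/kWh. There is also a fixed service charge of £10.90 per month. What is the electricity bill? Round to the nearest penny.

£75.08

Usage = 24.4 kWh/day × 28 days = 683.2 kWh
First 500 kWh × £0.080 = £40.00
Next 183.2 kWh × £0.132 = £24.18
Remaining tier: 0 kWh (not reached)
Energy charge = £64.18; + service £10.90 = £75.08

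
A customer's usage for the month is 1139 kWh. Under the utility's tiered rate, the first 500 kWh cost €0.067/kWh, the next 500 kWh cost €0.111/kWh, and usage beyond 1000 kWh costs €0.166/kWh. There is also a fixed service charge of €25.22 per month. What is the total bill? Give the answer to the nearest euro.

First 500 kWh × €0.067 = €33.50
Next 500 kWh × €0.111 = €55.50
Remaining 139 kWh × €0.166 = €23.07
Energy charge = €112.07; + service €25.22 = €137.29 ≈ €137

€137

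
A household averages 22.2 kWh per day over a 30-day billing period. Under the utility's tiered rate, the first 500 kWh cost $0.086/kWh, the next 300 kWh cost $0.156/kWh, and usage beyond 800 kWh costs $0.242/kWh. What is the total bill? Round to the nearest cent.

Usage = 22.2 kWh/day × 30 days = 666 kWh
First 500 kWh × $0.086 = $43.00
Next 166 kWh × $0.156 = $25.90
Remaining tier: 0 kWh (not reached)
Total = $68.90

$68.90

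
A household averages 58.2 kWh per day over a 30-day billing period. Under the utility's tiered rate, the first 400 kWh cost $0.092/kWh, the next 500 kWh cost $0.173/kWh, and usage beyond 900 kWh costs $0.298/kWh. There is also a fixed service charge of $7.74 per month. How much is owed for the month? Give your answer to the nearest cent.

Usage = 58.2 kWh/day × 30 days = 1746 kWh
First 400 kWh × $0.092 = $36.80
Next 500 kWh × $0.173 = $86.50
Remaining 846 kWh × $0.298 = $252.11
Energy charge = $375.41; + service $7.74 = $383.15

$383.15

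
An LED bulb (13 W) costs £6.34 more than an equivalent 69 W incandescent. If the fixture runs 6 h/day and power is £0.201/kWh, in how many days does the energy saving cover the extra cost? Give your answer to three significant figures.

93.9 days

Power saved = 69 − 13 = 56 W
Daily energy saved = 56 W × 6 h = 336 Wh = 0.336 kWh
Daily savings = 0.336 × £0.201 = £0.0675
Payback = £6.34 / £0.0675 per day = 93.88 days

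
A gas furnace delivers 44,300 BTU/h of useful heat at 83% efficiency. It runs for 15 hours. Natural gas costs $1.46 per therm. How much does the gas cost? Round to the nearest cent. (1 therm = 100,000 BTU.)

$11.69

Heat delivered = 44,300 BTU/h × 15 h = 664,500 BTU
Gas input = 664,500 / 0.83 = 800,602 BTU
= 800,602 / 100,000 = 8.006 therm
Cost = 8.006 × $1.46/therm = $11.69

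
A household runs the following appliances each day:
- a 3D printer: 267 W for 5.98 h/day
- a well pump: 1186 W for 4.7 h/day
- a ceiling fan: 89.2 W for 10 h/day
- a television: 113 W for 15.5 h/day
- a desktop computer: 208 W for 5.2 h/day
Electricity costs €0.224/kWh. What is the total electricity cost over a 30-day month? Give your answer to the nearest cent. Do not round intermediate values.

3D printer: 267 W × 5.98 h × 30 d = 47,900 Wh = 47.9 kWh
well pump: 1186 W × 4.7 h × 30 d = 167,226 Wh = 167.2 kWh
ceiling fan: 89.2 W × 10 h × 30 d = 26,760 Wh = 26.76 kWh
television: 113 W × 15.5 h × 30 d = 52,545 Wh = 52.55 kWh
desktop computer: 208 W × 5.2 h × 30 d = 32,448 Wh = 32.45 kWh
Total energy = 47.9 + 167.2 + 26.76 + 52.55 + 32.45 = 326.9 kWh
Cost = 326.9 kWh × €0.224 = €73.22

€73.22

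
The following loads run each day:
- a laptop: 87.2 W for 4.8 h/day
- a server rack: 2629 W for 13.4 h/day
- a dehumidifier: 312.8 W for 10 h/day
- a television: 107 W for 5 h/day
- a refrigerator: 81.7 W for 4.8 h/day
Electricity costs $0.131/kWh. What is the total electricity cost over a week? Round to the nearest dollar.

laptop: 87.2 W × 4.8 h × 7 d = 2,930 Wh = 2.93 kWh
server rack: 2629 W × 13.4 h × 7 d = 246,600 Wh = 246.6 kWh
dehumidifier: 312.8 W × 10 h × 7 d = 21,896 Wh = 21.9 kWh
television: 107 W × 5 h × 7 d = 3,745 Wh = 3.745 kWh
refrigerator: 81.7 W × 4.8 h × 7 d = 2,745 Wh = 2.745 kWh
Total energy = 2.93 + 246.6 + 21.9 + 3.745 + 2.745 = 277.9 kWh
Cost = 277.9 kWh × $0.131 = $36.41 ≈ $36

$36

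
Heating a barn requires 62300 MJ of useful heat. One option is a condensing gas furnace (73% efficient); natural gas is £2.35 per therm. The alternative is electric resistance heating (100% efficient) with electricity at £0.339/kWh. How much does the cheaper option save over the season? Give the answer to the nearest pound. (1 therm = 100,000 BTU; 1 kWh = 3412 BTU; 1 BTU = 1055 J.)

£3966

Heat load = 62300 MJ = 62,300,000,000 J / 1055 = 59,052,133 BTU
Gas: input = 59,052,133 / 0.730 = 80,893,332 BTU = 808.9 therm → 808.9 × £2.35 = £1,900.99
Electric: 59,052,133 BTU / 3412 = 17,310 kWh → × £0.339 = £5,867.14
Difference = |£1,900.99 − £5,867.14| = £3,966.14 ≈ £3966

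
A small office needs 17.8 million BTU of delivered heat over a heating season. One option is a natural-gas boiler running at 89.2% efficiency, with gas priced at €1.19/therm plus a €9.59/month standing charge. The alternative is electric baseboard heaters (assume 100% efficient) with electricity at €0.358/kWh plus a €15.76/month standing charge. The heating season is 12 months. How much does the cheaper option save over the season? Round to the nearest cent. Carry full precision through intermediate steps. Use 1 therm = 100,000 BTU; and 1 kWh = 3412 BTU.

€1704.22

Heat load = 17.8 × 10⁶ BTU = 17,800,000 BTU
Gas: input = 17,800,000 / 0.892 = 19,955,157 BTU = 199.6 therm → 199.6 × €1.19 = €237.47; + 12 × €9.59 standing = €352.55
Electric: 17,800,000 BTU / 3412 = 5,217 kWh → × €0.358 = €1,867.64; + 12 × €15.76 standing = €2,056.76
Difference = |€352.55 − €2,056.76| = €1,704.22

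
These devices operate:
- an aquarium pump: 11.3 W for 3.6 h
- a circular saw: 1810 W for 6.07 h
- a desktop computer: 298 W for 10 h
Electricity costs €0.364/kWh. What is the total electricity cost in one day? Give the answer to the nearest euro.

aquarium pump: 11.3 W × 3.6 h = 41 Wh = 0.04068 kWh
circular saw: 1810 W × 6.07 h = 10,987 Wh = 10.99 kWh
desktop computer: 298 W × 10 h = 2,980 Wh = 2.98 kWh
Total energy = 0.04068 + 10.99 + 2.98 = 14.01 kWh
Cost = 14.01 kWh × €0.364 = €5.10 ≈ €5

€5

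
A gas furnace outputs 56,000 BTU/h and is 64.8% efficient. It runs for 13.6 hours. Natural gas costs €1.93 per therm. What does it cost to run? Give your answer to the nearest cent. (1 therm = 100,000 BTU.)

Heat delivered = 56,000 BTU/h × 13.6 h = 761,600 BTU
Gas input = 761,600 / 0.648 = 1,175,309 BTU
= 1,175,309 / 100,000 = 11.75 therm
Cost = 11.75 × €1.93/therm = €22.68

€22.68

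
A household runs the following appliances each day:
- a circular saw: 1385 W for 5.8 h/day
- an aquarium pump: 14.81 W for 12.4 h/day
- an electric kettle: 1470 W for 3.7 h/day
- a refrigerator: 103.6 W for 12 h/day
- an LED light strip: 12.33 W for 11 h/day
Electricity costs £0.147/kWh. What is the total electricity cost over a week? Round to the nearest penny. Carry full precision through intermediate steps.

circular saw: 1385 W × 5.8 h × 7 d = 56,231 Wh = 56.23 kWh
aquarium pump: 14.81 W × 12.4 h × 7 d = 1,286 Wh = 1.286 kWh
electric kettle: 1470 W × 3.7 h × 7 d = 38,073 Wh = 38.07 kWh
refrigerator: 103.6 W × 12 h × 7 d = 8,702 Wh = 8.702 kWh
LED light strip: 12.33 W × 11 h × 7 d = 949 Wh = 0.9494 kWh
Total energy = 56.23 + 1.286 + 38.07 + 8.702 + 0.9494 = 105.2 kWh
Cost = 105.2 kWh × £0.147 = £15.47

£15.47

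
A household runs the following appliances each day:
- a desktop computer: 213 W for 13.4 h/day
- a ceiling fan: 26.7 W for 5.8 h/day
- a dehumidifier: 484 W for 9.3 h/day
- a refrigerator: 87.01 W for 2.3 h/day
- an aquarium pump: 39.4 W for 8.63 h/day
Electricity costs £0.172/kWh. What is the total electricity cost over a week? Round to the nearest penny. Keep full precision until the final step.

£9.69

desktop computer: 213 W × 13.4 h × 7 d = 19,979 Wh = 19.98 kWh
ceiling fan: 26.7 W × 5.8 h × 7 d = 1,084 Wh = 1.084 kWh
dehumidifier: 484 W × 9.3 h × 7 d = 31,508 Wh = 31.51 kWh
refrigerator: 87.01 W × 2.3 h × 7 d = 1,401 Wh = 1.401 kWh
aquarium pump: 39.4 W × 8.63 h × 7 d = 2,380 Wh = 2.38 kWh
Total energy = 19.98 + 1.084 + 31.51 + 1.401 + 2.38 = 56.35 kWh
Cost = 56.35 kWh × £0.172 = £9.69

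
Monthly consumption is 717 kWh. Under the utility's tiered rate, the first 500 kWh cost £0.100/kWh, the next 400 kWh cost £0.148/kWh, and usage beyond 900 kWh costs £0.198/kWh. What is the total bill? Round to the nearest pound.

First 500 kWh × £0.100 = £50.00
Next 217 kWh × £0.148 = £32.12
Remaining tier: 0 kWh (not reached)
Total = £82.12 ≈ £82

£82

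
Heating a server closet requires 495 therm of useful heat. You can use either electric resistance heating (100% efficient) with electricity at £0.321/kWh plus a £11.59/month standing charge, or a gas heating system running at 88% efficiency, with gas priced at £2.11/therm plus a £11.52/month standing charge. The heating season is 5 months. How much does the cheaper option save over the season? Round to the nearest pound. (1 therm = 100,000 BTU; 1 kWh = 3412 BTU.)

£3470

Heat load = 495 therm × 100,000 = 49,500,000 BTU
Gas: input = 49,500,000 / 0.88 = 56,250,000 BTU = 562.5 therm → 562.5 × £2.11 = £1,186.88; + 5 × £11.52 standing = £1,244.47
Electric: 49,500,000 BTU / 3412 = 14,510 kWh → × £0.321 = £4,656.95; + 5 × £11.59 standing = £4,714.90
Difference = |£1,244.47 − £4,714.90| = £3,470.42 ≈ £3470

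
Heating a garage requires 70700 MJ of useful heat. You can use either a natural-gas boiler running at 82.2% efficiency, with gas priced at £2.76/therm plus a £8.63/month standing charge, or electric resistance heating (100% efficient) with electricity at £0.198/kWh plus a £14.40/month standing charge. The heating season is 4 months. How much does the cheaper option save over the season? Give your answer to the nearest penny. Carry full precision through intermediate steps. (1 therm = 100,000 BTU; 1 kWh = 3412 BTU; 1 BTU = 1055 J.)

Heat load = 70700 MJ = 70,700,000,000 J / 1055 = 67,014,218 BTU
Gas: input = 67,014,218 / 0.822 = 81,525,813 BTU = 815.3 therm → 815.3 × £2.76 = £2,250.11; + 4 × £8.63 standing = £2,284.63
Electric: 67,014,218 BTU / 3412 = 19,640 kWh → × £0.198 = £3,888.87; + 4 × £14.40 standing = £3,946.47
Difference = |£2,284.63 − £3,946.47| = £1,661.83

£1661.83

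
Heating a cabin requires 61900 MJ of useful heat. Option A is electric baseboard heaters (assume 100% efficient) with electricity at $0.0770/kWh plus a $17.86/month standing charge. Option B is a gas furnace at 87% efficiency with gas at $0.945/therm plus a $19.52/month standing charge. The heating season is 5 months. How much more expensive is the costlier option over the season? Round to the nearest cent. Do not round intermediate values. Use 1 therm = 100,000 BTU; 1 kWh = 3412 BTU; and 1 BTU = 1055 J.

Heat load = 61900 MJ = 61,900,000,000 J / 1055 = 58,672,986 BTU
Gas: input = 58,672,986 / 0.87 = 67,440,214 BTU = 674.4 therm → 674.4 × $0.945 = $637.31; + 5 × $19.52 standing = $734.91
Electric: 58,672,986 BTU / 3412 = 17,200 kWh → × $0.0770 = $1,324.10; + 5 × $17.86 standing = $1,413.40
Difference = |$734.91 − $1,413.40| = $678.49

$678.49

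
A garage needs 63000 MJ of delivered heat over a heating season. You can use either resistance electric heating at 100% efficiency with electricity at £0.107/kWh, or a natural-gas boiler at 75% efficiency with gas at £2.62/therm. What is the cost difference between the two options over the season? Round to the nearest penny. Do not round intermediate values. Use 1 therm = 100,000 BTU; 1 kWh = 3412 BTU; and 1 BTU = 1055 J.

Heat load = 63000 MJ = 63,000,000,000 J / 1055 = 59,715,640 BTU
Gas: input = 59,715,640 / 0.750 = 79,620,853 BTU = 796.2 therm → 796.2 × £2.62 = £2,086.07
Electric: 59,715,640 BTU / 3412 = 17,500 kWh → × £0.107 = £1,872.68
Difference = |£2,086.07 − £1,872.68| = £213.39

£213.39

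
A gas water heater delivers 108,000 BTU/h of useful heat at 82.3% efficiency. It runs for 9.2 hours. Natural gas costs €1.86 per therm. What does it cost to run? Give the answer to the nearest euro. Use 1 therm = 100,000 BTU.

Heat delivered = 108,000 BTU/h × 9.2 h = 993,600 BTU
Gas input = 993,600 / 0.823 = 1,207,290 BTU
= 1,207,290 / 100,000 = 12.07 therm
Cost = 12.07 × €1.86/therm = €22.46 ≈ €22

€22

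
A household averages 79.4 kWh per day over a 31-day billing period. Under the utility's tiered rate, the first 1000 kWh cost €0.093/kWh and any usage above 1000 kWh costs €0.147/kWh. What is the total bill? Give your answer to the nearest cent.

Usage = 79.4 kWh/day × 31 days = 2461.4 kWh
First 1000 kWh × €0.093 = €93.00
Remaining 1461.4 kWh × €0.147 = €214.83
Total = €307.83

€307.83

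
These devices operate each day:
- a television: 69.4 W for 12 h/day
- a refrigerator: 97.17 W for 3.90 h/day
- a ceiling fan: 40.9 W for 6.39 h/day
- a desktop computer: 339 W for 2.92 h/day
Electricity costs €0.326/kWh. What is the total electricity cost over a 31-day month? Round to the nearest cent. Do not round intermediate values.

television: 69.4 W × 12 h × 31 d = 25,817 Wh = 25.82 kWh
refrigerator: 97.17 W × 3.90 h × 31 d = 11,748 Wh = 11.75 kWh
ceiling fan: 40.9 W × 6.39 h × 31 d = 8,102 Wh = 8.102 kWh
desktop computer: 339 W × 2.92 h × 31 d = 30,686 Wh = 30.69 kWh
Total energy = 25.82 + 11.75 + 8.102 + 30.69 = 76.35 kWh
Cost = 76.35 kWh × €0.326 = €24.89

€24.89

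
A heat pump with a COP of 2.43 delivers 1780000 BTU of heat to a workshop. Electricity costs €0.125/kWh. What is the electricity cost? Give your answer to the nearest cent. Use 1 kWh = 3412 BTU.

Heat delivered = 1,780,000 BTU / 3412 = 521.7 kWh
Electrical input = 521.7 kWh / 2.43 = 214.7 kWh
Cost = 214.7 × €0.125/kWh = €26.84

€26.84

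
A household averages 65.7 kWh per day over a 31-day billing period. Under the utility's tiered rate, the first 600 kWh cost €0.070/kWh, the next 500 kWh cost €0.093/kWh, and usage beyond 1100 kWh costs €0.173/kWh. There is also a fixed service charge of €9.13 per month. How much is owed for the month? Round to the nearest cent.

Usage = 65.7 kWh/day × 31 days = 2036.7 kWh
First 600 kWh × €0.070 = €42.00
Next 500 kWh × €0.093 = €46.50
Remaining 936.7 kWh × €0.173 = €162.05
Energy charge = €250.55; + service €9.13 = €259.68

€259.68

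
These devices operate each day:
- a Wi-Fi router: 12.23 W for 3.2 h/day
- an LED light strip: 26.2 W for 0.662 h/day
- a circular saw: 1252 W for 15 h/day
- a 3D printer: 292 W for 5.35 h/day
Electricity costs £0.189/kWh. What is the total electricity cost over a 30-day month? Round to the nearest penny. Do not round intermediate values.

Wi-Fi router: 12.23 W × 3.2 h × 30 d = 1,174 Wh = 1.174 kWh
LED light strip: 26.2 W × 0.662 h × 30 d = 520 Wh = 0.5203 kWh
circular saw: 1252 W × 15 h × 30 d = 563,400 Wh = 563.4 kWh
3D printer: 292 W × 5.35 h × 30 d = 46,866 Wh = 46.87 kWh
Total energy = 1.174 + 0.5203 + 563.4 + 46.87 = 612 kWh
Cost = 612 kWh × £0.189 = £115.66

£115.66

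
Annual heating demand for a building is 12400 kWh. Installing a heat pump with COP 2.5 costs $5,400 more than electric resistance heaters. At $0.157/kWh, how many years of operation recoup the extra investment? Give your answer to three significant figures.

4.62 years

Resistance: 12400 kWh × $0.157 = $1,946.80/yr
Heat pump: 12400 / 2.5 = 4960 kWh in → × $0.157 = $778.72/yr
Annual savings = $1,168.08
Payback = $5,400 / $1,168.08 = 4.62 years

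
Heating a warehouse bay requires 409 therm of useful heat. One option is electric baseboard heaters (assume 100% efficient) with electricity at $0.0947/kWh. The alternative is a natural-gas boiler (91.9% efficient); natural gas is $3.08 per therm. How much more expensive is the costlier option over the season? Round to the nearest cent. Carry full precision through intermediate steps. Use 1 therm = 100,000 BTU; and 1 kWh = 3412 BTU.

Heat load = 409 therm × 100,000 = 40,900,000 BTU
Gas: input = 40,900,000 / 0.919 = 44,504,897 BTU = 445 therm → 445 × $3.08 = $1,370.75
Electric: 40,900,000 BTU / 3412 = 11,990 kWh → × $0.0947 = $1,135.18
Difference = |$1,370.75 − $1,135.18| = $235.57

$235.57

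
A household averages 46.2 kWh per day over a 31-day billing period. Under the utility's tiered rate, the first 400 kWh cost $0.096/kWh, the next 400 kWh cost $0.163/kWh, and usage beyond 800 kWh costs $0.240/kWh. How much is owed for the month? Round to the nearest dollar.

$255

Usage = 46.2 kWh/day × 31 days = 1432.2 kWh
First 400 kWh × $0.096 = $38.40
Next 400 kWh × $0.163 = $65.20
Remaining 632.2 kWh × $0.240 = $151.73
Total = $255.33 ≈ $255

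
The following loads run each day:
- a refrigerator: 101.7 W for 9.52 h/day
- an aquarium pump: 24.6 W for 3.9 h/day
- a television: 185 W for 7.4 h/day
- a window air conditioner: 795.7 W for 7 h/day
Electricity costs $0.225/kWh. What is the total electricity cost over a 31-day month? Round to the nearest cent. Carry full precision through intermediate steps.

$55.82

refrigerator: 101.7 W × 9.52 h × 31 d = 30,014 Wh = 30.01 kWh
aquarium pump: 24.6 W × 3.9 h × 31 d = 2,974 Wh = 2.974 kWh
television: 185 W × 7.4 h × 31 d = 42,439 Wh = 42.44 kWh
window air conditioner: 795.7 W × 7 h × 31 d = 172,667 Wh = 172.7 kWh
Total energy = 30.01 + 2.974 + 42.44 + 172.7 = 248.1 kWh
Cost = 248.1 kWh × $0.225 = $55.82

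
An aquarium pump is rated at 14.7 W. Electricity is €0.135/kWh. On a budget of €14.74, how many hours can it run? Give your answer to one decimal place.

7427.6 h

Energy budget = €14.74 / €0.135 per kWh = 109.2 kWh = 109,185 Wh
Runtime = 109,185 Wh / 14.7 W = 7,428 h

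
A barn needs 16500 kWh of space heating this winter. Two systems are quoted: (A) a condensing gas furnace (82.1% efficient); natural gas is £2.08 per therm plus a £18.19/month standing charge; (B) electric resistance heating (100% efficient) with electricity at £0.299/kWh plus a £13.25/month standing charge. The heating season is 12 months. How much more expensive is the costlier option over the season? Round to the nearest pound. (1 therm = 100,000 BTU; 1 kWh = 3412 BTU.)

Heat load = 16500 kWh × 3412 = 56,298,000 BTU
Gas: input = 56,298,000 / 0.821 = 68,572,473 BTU = 685.7 therm → 685.7 × £2.08 = £1,426.31; + 12 × £18.19 standing = £1,644.59
Electric: 56,298,000 BTU / 3412 = 16,500 kWh → × £0.299 = £4,933.50; + 12 × £13.25 standing = £5,092.50
Difference = |£1,644.59 − £5,092.50| = £3,447.91 ≈ £3448

£3448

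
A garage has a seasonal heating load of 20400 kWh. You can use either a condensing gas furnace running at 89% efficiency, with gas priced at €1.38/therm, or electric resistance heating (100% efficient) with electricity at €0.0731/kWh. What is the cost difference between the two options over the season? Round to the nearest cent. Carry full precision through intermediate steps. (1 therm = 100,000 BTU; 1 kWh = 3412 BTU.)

€411.97

Heat load = 20400 kWh × 3412 = 69,604,800 BTU
Gas: input = 69,604,800 / 0.89 = 78,207,640 BTU = 782.1 therm → 782.1 × €1.38 = €1,079.27
Electric: 69,604,800 BTU / 3412 = 20,400 kWh → × €0.0731 = €1,491.24
Difference = |€1,079.27 − €1,491.24| = €411.97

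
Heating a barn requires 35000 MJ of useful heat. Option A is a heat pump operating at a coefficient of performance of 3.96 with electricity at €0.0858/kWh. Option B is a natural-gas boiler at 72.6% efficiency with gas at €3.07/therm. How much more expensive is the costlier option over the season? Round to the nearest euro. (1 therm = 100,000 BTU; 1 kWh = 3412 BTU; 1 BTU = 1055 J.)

€1192

Heat load = 35000 MJ = 35,000,000,000 J / 1055 = 33,175,355 BTU
Gas: input = 33,175,355 / 0.726 = 45,696,082 BTU = 457 therm → 457 × €3.07 = €1,402.87
Heat pump: 33,175,355 BTU / 3412 = 9,723 kWh heat; / 3.96 = 2,455 kWh in → × €0.0858 = €210.67
Difference = |€1,402.87 − €210.67| = €1,192.20 ≈ €1192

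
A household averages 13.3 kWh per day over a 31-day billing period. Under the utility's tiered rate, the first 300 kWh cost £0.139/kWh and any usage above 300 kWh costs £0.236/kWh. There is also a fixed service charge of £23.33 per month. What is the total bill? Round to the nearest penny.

Usage = 13.3 kWh/day × 31 days = 412.3 kWh
First 300 kWh × £0.139 = £41.70
Remaining 112.3 kWh × £0.236 = £26.50
Energy charge = £68.20; + service £23.33 = £91.53

£91.53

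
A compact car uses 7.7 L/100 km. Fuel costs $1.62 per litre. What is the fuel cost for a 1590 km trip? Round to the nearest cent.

$198.34

Fuel = 7.7 L/100 km × 1590 km / 100 = 122.4 L
Cost = 122.4 L × $1.62/L = $198.34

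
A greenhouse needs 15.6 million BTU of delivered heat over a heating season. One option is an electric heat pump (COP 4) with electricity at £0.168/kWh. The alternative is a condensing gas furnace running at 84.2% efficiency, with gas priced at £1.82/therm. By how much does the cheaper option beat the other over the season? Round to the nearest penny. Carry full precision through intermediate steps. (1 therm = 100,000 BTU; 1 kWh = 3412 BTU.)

Heat load = 15.6 × 10⁶ BTU = 15,600,000 BTU
Gas: input = 15,600,000 / 0.842 = 18,527,316 BTU = 185.3 therm → 185.3 × £1.82 = £337.20
Heat pump: 15,600,000 BTU / 3412 = 4,572 kWh heat; / 4 = 1,143 kWh in → × £0.168 = £192.03
Difference = |£337.20 − £192.03| = £145.17

£145.17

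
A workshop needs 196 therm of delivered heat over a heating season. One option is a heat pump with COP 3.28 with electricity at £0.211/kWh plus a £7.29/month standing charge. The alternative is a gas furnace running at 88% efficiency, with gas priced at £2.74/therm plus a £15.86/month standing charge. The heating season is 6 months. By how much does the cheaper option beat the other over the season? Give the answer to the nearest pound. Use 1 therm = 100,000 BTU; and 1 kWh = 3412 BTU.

Heat load = 196 therm × 100,000 = 19,600,000 BTU
Gas: input = 19,600,000 / 0.88 = 22,272,727 BTU = 222.7 therm → 222.7 × £2.74 = £610.27; + 6 × £15.86 standing = £705.43
Heat pump: 19,600,000 BTU / 3412 = 5,744 kWh heat; / 3.28 = 1,751 kWh in → × £0.211 = £369.54; + 6 × £7.29 standing = £413.28
Difference = |£705.43 − £413.28| = £292.16 ≈ £292

£292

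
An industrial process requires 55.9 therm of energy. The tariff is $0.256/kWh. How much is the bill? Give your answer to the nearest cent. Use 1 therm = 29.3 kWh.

$419.29

55.9 therm × (29.3 kWh/therm) = 1,638 kWh
Cost = 1,638 kWh × $0.256/kWh = $419.29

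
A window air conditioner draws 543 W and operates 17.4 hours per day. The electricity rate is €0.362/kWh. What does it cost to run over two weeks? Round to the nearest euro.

Energy = 543 W × 17.4 h/day × 14 days = 132,275 Wh = 132.3 kWh
Cost = 132.3 kWh × €0.362/kWh = €47.88 ≈ €48

€48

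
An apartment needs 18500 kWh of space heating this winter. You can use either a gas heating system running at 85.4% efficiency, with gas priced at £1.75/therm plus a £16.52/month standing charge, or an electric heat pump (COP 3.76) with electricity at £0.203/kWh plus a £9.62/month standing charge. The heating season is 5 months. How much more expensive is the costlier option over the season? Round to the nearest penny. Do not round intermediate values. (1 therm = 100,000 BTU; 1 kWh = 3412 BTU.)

Heat load = 18500 kWh × 3412 = 63,122,000 BTU
Gas: input = 63,122,000 / 0.854 = 73,913,349 BTU = 739.1 therm → 739.1 × £1.75 = £1,293.48; + 5 × £16.52 standing = £1,376.08
Heat pump: 63,122,000 BTU / 3412 = 18,500 kWh heat; / 3.76 = 4,920 kWh in → × £0.203 = £998.80; + 5 × £9.62 standing = £1,046.90
Difference = |£1,376.08 − £1,046.90| = £329.18

£329.18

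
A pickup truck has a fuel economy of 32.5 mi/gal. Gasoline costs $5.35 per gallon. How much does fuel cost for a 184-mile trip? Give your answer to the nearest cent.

$30.29

Fuel = 184 mi / 32.5 mpg = 5.662 gal
Cost = 5.662 gal × $5.35/gal = $30.29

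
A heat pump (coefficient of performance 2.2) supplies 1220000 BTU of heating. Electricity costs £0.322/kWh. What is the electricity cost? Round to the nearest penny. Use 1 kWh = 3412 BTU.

£52.33

Heat delivered = 1,220,000 BTU / 3412 = 357.6 kWh
Electrical input = 357.6 kWh / 2.2 = 162.5 kWh
Cost = 162.5 × £0.322/kWh = £52.33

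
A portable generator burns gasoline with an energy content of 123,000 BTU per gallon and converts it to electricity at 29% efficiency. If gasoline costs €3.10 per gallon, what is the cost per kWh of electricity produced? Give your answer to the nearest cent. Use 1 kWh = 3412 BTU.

€0.30

Electrical output per gallon = 123,000 BTU × 0.29 / 3412 BTU/kWh = 10.45 kWh
Cost per kWh = €3.10 / 10.45 kWh = €0.297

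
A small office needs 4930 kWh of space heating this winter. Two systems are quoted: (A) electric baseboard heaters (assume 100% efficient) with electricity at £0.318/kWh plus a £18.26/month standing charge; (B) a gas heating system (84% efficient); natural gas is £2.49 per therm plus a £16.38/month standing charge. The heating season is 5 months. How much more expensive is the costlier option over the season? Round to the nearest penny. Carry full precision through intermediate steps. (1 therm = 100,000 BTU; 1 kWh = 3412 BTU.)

£1078.51

Heat load = 4930 kWh × 3412 = 16,821,160 BTU
Gas: input = 16,821,160 / 0.84 = 20,025,190 BTU = 200.3 therm → 200.3 × £2.49 = £498.63; + 5 × £16.38 standing = £580.53
Electric: 16,821,160 BTU / 3412 = 4,930 kWh → × £0.318 = £1,567.74; + 5 × £18.26 standing = £1,659.04
Difference = |£580.53 − £1,659.04| = £1,078.51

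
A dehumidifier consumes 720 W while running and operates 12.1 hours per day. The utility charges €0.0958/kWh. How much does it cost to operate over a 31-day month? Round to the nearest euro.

€26

Energy = 720 W × 12.1 h/day × 31 days = 270,072 Wh = 270.1 kWh
Cost = 270.1 kWh × €0.0958/kWh = €25.87 ≈ €26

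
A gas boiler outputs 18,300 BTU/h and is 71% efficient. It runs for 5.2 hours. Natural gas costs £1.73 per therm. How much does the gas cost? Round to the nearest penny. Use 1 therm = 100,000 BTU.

Heat delivered = 18,300 BTU/h × 5.2 h = 95,160 BTU
Gas input = 95,160 / 0.71 = 134,028 BTU
= 134,028 / 100,000 = 1.34 therm
Cost = 1.34 × £1.73/therm = £2.32

£2.32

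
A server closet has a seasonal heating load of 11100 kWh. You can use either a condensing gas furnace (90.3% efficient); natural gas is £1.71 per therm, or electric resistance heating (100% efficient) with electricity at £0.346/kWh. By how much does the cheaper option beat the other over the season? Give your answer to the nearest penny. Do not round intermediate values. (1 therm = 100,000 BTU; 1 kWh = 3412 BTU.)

Heat load = 11100 kWh × 3412 = 37,873,200 BTU
Gas: input = 37,873,200 / 0.903 = 41,941,528 BTU = 419.4 therm → 419.4 × £1.71 = £717.20
Electric: 37,873,200 BTU / 3412 = 11,100 kWh → × £0.346 = £3,840.60
Difference = |£717.20 − £3,840.60| = £3,123.40

£3123.40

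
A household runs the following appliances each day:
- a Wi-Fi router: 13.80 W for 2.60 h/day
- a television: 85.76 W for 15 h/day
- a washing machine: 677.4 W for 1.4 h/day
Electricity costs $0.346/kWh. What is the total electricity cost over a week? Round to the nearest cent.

$5.50

Wi-Fi router: 13.80 W × 2.60 h × 7 d = 251 Wh = 0.2512 kWh
television: 85.76 W × 15 h × 7 d = 9,005 Wh = 9.005 kWh
washing machine: 677.4 W × 1.4 h × 7 d = 6,639 Wh = 6.639 kWh
Total energy = 0.2512 + 9.005 + 6.639 = 15.89 kWh
Cost = 15.89 kWh × $0.346 = $5.50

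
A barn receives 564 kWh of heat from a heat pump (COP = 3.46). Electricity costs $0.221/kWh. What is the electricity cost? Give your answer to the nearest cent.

$36.02

Electrical input = 564 kWh / 3.46 = 163 kWh
Cost = 163 × $0.221/kWh = $36.02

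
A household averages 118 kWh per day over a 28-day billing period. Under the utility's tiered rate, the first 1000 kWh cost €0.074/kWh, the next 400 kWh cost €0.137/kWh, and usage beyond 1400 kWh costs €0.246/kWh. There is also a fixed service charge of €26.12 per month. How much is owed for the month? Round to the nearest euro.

€623

Usage = 118 kWh/day × 28 days = 3304 kWh
First 1000 kWh × €0.074 = €74.00
Next 400 kWh × €0.137 = €54.80
Remaining 1904 kWh × €0.246 = €468.38
Energy charge = €597.18; + service €26.12 = €623.30 ≈ €623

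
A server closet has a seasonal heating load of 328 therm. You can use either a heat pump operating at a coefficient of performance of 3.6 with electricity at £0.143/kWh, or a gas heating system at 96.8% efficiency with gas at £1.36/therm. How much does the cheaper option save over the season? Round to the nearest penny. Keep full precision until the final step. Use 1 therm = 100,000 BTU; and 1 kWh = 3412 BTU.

Heat load = 328 therm × 100,000 = 32,800,000 BTU
Gas: input = 32,800,000 / 0.968 = 33,884,298 BTU = 338.8 therm → 338.8 × £1.36 = £460.83
Heat pump: 32,800,000 BTU / 3412 = 9,613 kWh heat; / 3.6 = 2,670 kWh in → × £0.143 = £381.85
Difference = |£460.83 − £381.85| = £78.97

£78.97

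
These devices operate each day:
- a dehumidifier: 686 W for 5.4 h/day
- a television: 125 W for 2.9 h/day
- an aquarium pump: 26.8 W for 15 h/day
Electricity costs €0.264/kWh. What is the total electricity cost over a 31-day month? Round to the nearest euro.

€37

dehumidifier: 686 W × 5.4 h × 31 d = 114,836 Wh = 114.8 kWh
television: 125 W × 2.9 h × 31 d = 11,238 Wh = 11.24 kWh
aquarium pump: 26.8 W × 15 h × 31 d = 12,462 Wh = 12.46 kWh
Total energy = 114.8 + 11.24 + 12.46 = 138.5 kWh
Cost = 138.5 kWh × €0.264 = €36.57 ≈ €37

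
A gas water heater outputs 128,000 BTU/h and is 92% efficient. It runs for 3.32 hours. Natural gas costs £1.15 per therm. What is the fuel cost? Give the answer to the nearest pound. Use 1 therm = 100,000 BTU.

£5

Heat delivered = 128,000 BTU/h × 3.32 h = 424,960 BTU
Gas input = 424,960 / 0.92 = 461,913 BTU
= 461,913 / 100,000 = 4.619 therm
Cost = 4.619 × £1.15/therm = £5.31 ≈ £5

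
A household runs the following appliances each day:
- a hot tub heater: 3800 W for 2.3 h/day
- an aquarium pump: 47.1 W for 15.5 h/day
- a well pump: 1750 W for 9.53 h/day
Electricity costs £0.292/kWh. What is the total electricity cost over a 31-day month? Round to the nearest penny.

hot tub heater: 3800 W × 2.3 h × 31 d = 270,940 Wh = 270.9 kWh
aquarium pump: 47.1 W × 15.5 h × 31 d = 22,632 Wh = 22.63 kWh
well pump: 1750 W × 9.53 h × 31 d = 517,002 Wh = 517 kWh
Total energy = 270.9 + 22.63 + 517 = 810.6 kWh
Cost = 810.6 kWh × £0.292 = £236.69

£236.69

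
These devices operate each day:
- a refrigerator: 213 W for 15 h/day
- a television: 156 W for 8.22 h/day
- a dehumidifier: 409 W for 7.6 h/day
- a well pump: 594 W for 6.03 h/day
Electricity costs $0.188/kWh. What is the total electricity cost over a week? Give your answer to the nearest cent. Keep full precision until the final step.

$14.70

refrigerator: 213 W × 15 h × 7 d = 22,365 Wh = 22.36 kWh
television: 156 W × 8.22 h × 7 d = 8,976 Wh = 8.976 kWh
dehumidifier: 409 W × 7.6 h × 7 d = 21,759 Wh = 21.76 kWh
well pump: 594 W × 6.03 h × 7 d = 25,073 Wh = 25.07 kWh
Total energy = 22.36 + 8.976 + 21.76 + 25.07 = 78.17 kWh
Cost = 78.17 kWh × $0.188 = $14.70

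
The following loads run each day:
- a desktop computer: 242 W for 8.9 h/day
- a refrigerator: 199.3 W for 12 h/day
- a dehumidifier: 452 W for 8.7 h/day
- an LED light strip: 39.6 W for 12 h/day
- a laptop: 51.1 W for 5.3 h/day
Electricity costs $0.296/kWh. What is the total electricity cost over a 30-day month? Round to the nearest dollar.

desktop computer: 242 W × 8.9 h × 30 d = 64,614 Wh = 64.61 kWh
refrigerator: 199.3 W × 12 h × 30 d = 71,748 Wh = 71.75 kWh
dehumidifier: 452 W × 8.7 h × 30 d = 117,972 Wh = 118 kWh
LED light strip: 39.6 W × 12 h × 30 d = 14,256 Wh = 14.26 kWh
laptop: 51.1 W × 5.3 h × 30 d = 8,125 Wh = 8.125 kWh
Total energy = 64.61 + 71.75 + 118 + 14.26 + 8.125 = 276.7 kWh
Cost = 276.7 kWh × $0.296 = $81.91 ≈ $82

$82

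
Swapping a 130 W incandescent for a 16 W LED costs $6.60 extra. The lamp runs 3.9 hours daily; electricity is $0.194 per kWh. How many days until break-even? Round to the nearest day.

77 days

Power saved = 130 − 16 = 114 W
Daily energy saved = 114 W × 3.9 h = 444.6 Wh = 0.4446 kWh
Daily savings = 0.4446 × $0.194 = $0.0863
Payback = $6.60 / $0.0863 per day = 76.52 days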